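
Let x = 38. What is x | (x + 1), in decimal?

x = 100110 = 38
x + 1 = 100111
OR    = 100111 = 39
(x | (x + 1) sets the lowest cleared bit.)

39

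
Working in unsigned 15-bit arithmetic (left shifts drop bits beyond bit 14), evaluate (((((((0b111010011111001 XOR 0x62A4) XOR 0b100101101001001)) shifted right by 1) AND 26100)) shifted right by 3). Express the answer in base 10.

0b111010011111001 = 111010011111001
0x62A4 = 110001010100100
→ XOR → 001011001011101 = 5725
0b100101101001001 = 100101101001001
→ XOR → 101110100010100 = 23828
→ shifted right by 1 → 010111010001010 = 11914
26100 = 110010111110100
→ AND → 010010010000000 = 9344
→ shifted right by 3 → 000010010010000 = 1168

1168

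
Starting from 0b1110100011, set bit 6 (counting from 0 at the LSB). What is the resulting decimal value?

995

x = 1110100011
bit 6 is currently 0; set it via x | (1 << 6) = x | 64
→ 1111100011 = 995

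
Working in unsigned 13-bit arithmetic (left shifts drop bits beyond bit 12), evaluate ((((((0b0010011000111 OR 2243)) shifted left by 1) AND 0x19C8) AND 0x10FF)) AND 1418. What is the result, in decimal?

0b0010011000111 = 0010011000111
2243 = 0100011000011
→ OR → 0110011000111 = 3271
→ shifted left by 1 (mod 2^13) → 1100110001110 = 6542
0x19C8 = 1100111001000
→ AND → 1100110001000 = 6536
0x10FF = 1000011111111
→ AND → 1000010001000 = 4232
1418 = 0010110001010
→ AND → 0000010001000 = 136

136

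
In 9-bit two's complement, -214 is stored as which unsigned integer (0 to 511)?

298

214 in 9 bits: 011010110
Invert: 100101001
Add 1:  100101010 = 298
(Check: 2^9 - 214 = 512 - 214 = 298.)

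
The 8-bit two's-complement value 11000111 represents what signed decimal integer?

pattern = 11000111 (MSB is 1 ⇒ negative)
Invert: 00111000, add 1 → 00111001 = 57, so the value is -57.
(Equivalently: 199 - 2^8 = 199 - 256 = -57.)

-57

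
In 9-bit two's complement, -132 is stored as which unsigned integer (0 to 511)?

380

132 in 9 bits: 010000100
Invert: 101111011
Add 1:  101111100 = 380
(Check: 2^9 - 132 = 512 - 132 = 380.)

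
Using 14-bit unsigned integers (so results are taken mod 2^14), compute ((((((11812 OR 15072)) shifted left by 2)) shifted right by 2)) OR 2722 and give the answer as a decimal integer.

3814

11812 = 10111000100100
15072 = 11101011100000
→ OR → 11111011100100 = 16100
→ shifted left by 2 (mod 2^14) → 11101110010000 = 15248
→ shifted right by 2 → 00111011100100 = 3812
2722 = 00101010100010
→ OR → 00111011100110 = 3814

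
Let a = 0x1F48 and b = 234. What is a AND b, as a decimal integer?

72

0x1F48 = 1111101001000
234 = 0000011101010
AND → 0000001001000 = 72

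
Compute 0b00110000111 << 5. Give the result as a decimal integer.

x = 00000110000111
shift left by 5 → 11000011100000 = 12512
(equivalently, 391 × 2^5 = 391 × 32)

12512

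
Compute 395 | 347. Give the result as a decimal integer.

475

395 = 110001011
347 = 101011011
 OR → 111011011 = 475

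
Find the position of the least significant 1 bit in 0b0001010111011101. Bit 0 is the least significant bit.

0

0b0001010111011101 = 1010111011101
Trailing zeros: 0, so the lowest set bit is bit 0 (value 1).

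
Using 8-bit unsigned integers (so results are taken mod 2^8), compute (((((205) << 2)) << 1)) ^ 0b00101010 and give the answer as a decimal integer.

205 = 11001101
→ << 2 (mod 2^8) → 00110100 = 52
→ << 1 (mod 2^8) → 01101000 = 104
0b00101010 = 00101010
→ ^ → 01000010 = 66

66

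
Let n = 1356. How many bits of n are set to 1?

5

1356 = 10101001100
Count the 1s: 1 + 1 + 1 + 1 + 1 = 5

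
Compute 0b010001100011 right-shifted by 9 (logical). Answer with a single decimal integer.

x = 10001100011
shift right by 9 → 00000000010 = 2
(equivalently, floor(1123 / 512))

2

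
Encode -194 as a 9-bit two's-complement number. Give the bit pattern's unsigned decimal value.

318

194 in 9 bits: 011000010
Invert: 100111101
Add 1:  100111110 = 318
(Check: 2^9 - 194 = 512 - 194 = 318.)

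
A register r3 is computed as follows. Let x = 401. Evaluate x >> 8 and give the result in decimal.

1

401 = 110010001
shift right by 8 → 000000001 = 1
(equivalently, floor(401 / 256))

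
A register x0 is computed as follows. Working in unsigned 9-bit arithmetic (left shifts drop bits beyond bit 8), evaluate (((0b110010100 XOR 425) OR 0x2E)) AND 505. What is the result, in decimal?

57

0b110010100 = 110010100
425 = 110101001
→ XOR → 000111101 = 61
0x2E = 000101110
→ OR → 000111111 = 63
505 = 111111001
→ AND → 000111001 = 57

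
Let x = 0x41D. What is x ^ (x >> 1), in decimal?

1555

x = 10000011101 = 1053
x>>1 = 01000001110
XOR  = 11000010011 = 1555
(x ^ (x >> 1) gives the standard binary-reflected Gray code of x.)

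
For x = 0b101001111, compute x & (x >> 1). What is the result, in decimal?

x = 101001111 = 335
x>>1 = 010100111
AND  = 000000111 = 7
(x & (x >> 1) has a 1 wherever x has two consecutive 1 bits.)

7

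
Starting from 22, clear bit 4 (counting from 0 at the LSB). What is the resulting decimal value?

6

x = 00000010110
bit 4 is currently 1; clear it via x & ~(1 << 4) = x & ~16
→ 00000000110 = 6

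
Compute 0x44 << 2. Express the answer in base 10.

272

0x44 = 001000100
shift left by 2 → 100010000 = 272
(equivalently, 68 × 2^2 = 68 × 4)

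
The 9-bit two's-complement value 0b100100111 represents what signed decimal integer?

pattern = 100100111 (MSB is 1 ⇒ negative)
Invert: 011011000, add 1 → 011011001 = 217, so the value is -217.
(Equivalently: 295 - 2^9 = 295 - 512 = -217.)

-217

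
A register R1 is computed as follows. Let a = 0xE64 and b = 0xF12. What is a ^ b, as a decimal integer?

0xE64 = 111001100100
0xF12 = 111100010010
XOR → 000101110110 = 374

374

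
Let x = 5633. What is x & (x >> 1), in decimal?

x = 1011000000001 = 5633
x>>1 = 0101100000000
AND  = 0001000000000 = 512
(x & (x >> 1) has a 1 wherever x has two consecutive 1 bits.)

512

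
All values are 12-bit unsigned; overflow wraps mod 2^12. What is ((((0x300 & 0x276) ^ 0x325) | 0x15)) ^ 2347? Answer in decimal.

2078

0x300 = 001100000000
0x276 = 001001110110
→ & → 001000000000 = 512
0x325 = 001100100101
→ ^ → 000100100101 = 293
0x15 = 000000010101
→ | → 000100110101 = 309
2347 = 100100101011
→ ^ → 100000011110 = 2078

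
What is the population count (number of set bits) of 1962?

1962 = 11110101010
Count the 1s: 1 + 1 + 1 + 1 + 1 + 1 + 1 = 7

7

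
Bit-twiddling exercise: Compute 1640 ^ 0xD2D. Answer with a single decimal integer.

2885

1640 = 011001101000
0xD2D = 110100101101
XOR → 101101000101 = 2885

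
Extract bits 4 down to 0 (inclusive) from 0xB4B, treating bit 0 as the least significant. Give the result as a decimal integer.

11

v = 0101101001011
Shift right by 0: 0101101001011
Mask low 5 bits: 01011 = 11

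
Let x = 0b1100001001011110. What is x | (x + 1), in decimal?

49759

x = 1100001001011110 = 49758
x + 1 = 1100001001011111
OR    = 1100001001011111 = 49759
(x | (x + 1) sets the lowest cleared bit.)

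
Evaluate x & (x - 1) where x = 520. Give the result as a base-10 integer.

512

x = 1000001000 = 520
x - 1 = 1000000111
AND   = 1000000000 = 512
(x & (x - 1) clears the lowest set bit of x.)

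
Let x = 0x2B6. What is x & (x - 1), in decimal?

x = 1010110110 = 694
x - 1 = 1010110101
AND   = 1010110100 = 692
(x & (x - 1) clears the lowest set bit of x.)

692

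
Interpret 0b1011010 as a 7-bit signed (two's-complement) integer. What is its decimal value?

pattern = 1011010 (MSB is 1 ⇒ negative)
Invert: 0100101, add 1 → 0100110 = 38, so the value is -38.
(Equivalently: 90 - 2^7 = 90 - 128 = -38.)

-38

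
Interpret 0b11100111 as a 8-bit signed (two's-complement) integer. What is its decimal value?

-25

pattern = 11100111 (MSB is 1 ⇒ negative)
Invert: 00011000, add 1 → 00011001 = 25, so the value is -25.
(Equivalently: 231 - 2^8 = 231 - 256 = -25.)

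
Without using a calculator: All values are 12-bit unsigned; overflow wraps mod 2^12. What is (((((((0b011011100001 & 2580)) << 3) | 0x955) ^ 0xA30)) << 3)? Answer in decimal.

2856

0b011011100001 = 011011100001
2580 = 101000010100
→ & → 001000000000 = 512
→ << 3 (mod 2^12) → 000000000000 = 0
0x955 = 100101010101
→ | → 100101010101 = 2389
0xA30 = 101000110000
→ ^ → 001101100101 = 869
→ << 3 (mod 2^12) → 101100101000 = 2856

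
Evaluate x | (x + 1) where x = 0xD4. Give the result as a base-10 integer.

x = 11010100 = 212
x + 1 = 11010101
OR    = 11010101 = 213
(x | (x + 1) sets the lowest cleared bit.)

213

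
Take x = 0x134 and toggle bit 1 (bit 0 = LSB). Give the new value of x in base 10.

x = 0100110100
bit 1 is currently 0; toggle it via x ^ (1 << 1) = x ^ 2
→ 0100110110 = 310

310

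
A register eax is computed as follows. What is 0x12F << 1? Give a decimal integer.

606

0x12F = 0100101111
shift left by 1 → 1001011110 = 606
(equivalently, 303 × 2^1 = 303 × 2)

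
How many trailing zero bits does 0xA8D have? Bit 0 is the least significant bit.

0xA8D = 101010001101
Trailing zeros: 0, so the lowest set bit is bit 0 (value 1).

0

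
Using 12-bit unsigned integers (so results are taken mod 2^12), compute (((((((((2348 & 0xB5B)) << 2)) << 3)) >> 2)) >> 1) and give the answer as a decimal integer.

32

2348 = 100100101100
0xB5B = 101101011011
→ & → 100100001000 = 2312
→ << 2 (mod 2^12) → 010000100000 = 1056
→ << 3 (mod 2^12) → 000100000000 = 256
→ >> 2 → 000001000000 = 64
→ >> 1 → 000000100000 = 32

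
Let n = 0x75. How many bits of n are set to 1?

5

0x75 = 1110101
Count the 1s: 1 + 1 + 1 + 1 + 1 = 5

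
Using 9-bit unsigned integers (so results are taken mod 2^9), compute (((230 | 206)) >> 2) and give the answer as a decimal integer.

230 = 011100110
206 = 011001110
→ | → 011101110 = 238
→ >> 2 → 000111011 = 59

59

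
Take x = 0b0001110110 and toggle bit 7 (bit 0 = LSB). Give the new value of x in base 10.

x = 0001110110
bit 7 is currently 0; toggle it via x ^ (1 << 7) = x ^ 128
→ 0011110110 = 246

246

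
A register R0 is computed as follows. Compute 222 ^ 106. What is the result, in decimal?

222 = 11011110
106 = 01101010
XOR → 10110100 = 180

180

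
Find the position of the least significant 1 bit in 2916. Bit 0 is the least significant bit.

2916 = 101101100100
Trailing zeros: 2, so the lowest set bit is bit 2 (value 4).

2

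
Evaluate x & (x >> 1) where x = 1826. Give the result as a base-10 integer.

x = 11100100010 = 1826
x>>1 = 01110010001
AND  = 01100000000 = 768
(x & (x >> 1) has a 1 wherever x has two consecutive 1 bits.)

768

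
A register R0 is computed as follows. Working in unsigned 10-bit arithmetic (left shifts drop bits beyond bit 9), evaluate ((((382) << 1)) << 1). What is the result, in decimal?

382 = 0101111110
→ << 1 (mod 2^10) → 1011111100 = 764
→ << 1 (mod 2^10) → 0111111000 = 504

504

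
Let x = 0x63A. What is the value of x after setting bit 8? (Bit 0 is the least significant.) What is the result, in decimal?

x = 11000111010
bit 8 is currently 0; set it via x | (1 << 8) = x | 256
→ 11100111010 = 1850

1850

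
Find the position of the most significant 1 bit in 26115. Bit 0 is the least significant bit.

26115 = 110011000000011
The topmost 1 is at position 14 (since 2^14 = 16384 ≤ 26115 < 32768).

14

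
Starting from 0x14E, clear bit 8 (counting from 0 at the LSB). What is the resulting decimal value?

78

x = 0000101001110
bit 8 is currently 1; clear it via x & ~(1 << 8) = x & ~256
→ 0000001001110 = 78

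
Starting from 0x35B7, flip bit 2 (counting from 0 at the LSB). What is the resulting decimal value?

13747

x = 11010110110111
bit 2 is currently 1; toggle it via x ^ (1 << 2) = x ^ 4
→ 11010110110011 = 13747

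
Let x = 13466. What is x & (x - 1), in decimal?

x = 11010010011010 = 13466
x - 1 = 11010010011001
AND   = 11010010011000 = 13464
(x & (x - 1) clears the lowest set bit of x.)

13464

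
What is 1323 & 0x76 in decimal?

1323 = 10100101011
0x76 = 00001110110
AND → 00000100010 = 34

34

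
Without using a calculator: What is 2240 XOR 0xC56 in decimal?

2240 = 100011000000
0xC56 = 110001010110
XOR → 010010010110 = 1174

1174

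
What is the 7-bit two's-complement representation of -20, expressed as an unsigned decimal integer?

108

20 in 7 bits: 0010100
Invert: 1101011
Add 1:  1101100 = 108
(Check: 2^7 - 20 = 128 - 20 = 108.)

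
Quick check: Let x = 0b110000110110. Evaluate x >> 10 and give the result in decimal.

3

x = 110000110110
shift right by 10 → 000000000011 = 3
(equivalently, floor(3126 / 1024))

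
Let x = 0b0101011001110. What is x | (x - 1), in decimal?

x = 101011001110 = 2766
x - 1 = 101011001101
OR    = 101011001111 = 2767
(x | (x - 1) sets all bits below the lowest set bit.)

2767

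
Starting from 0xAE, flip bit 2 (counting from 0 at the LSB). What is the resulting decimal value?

170

x = 0010101110
bit 2 is currently 1; toggle it via x ^ (1 << 2) = x ^ 4
→ 0010101010 = 170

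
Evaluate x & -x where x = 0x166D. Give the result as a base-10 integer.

x = 1011001101101 = 5741
-x (two's complement) = …0100110010011
AND   = 0000000000001 = 1
(x & -x isolates the lowest set bit of x.)

1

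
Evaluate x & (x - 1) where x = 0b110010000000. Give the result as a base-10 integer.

3072

x = 110010000000 = 3200
x - 1 = 110001111111
AND   = 110000000000 = 3072
(x & (x - 1) clears the lowest set bit of x.)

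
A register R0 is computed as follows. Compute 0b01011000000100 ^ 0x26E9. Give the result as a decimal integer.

a = 01011000000100
0x26E9 = 10011011101001
XOR → 11000011101101 = 12525

12525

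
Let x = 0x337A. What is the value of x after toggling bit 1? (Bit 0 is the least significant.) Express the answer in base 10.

x = 11001101111010
bit 1 is currently 1; toggle it via x ^ (1 << 1) = x ^ 2
→ 11001101111000 = 13176

13176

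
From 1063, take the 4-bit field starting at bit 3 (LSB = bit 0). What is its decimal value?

4

v = 10000100111
Shift right by 3: 10000100
Mask low 4 bits: 0100 = 4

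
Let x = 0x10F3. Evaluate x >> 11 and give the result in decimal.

2

0x10F3 = 1000011110011
shift right by 11 → 0000000000010 = 2
(equivalently, floor(4339 / 2048))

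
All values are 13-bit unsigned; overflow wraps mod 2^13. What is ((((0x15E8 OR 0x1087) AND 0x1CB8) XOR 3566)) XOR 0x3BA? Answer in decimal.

0x15E8 = 1010111101000
0x1087 = 1000010000111
→ OR → 1010111101111 = 5615
0x1CB8 = 1110010111000
→ AND → 1010010101000 = 5288
3566 = 0110111101110
→ XOR → 1100101000110 = 6470
0x3BA = 0001110111010
→ XOR → 1101011111100 = 6908

6908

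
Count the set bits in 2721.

2721 = 101010100001
Count the 1s: 1 + 1 + 1 + 1 + 1 = 5

5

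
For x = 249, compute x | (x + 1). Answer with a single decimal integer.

x = 11111001 = 249
x + 1 = 11111010
OR    = 11111011 = 251
(x | (x + 1) sets the lowest cleared bit.)

251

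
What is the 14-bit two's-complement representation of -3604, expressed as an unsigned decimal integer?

3604 in 14 bits: 00111000010100
Invert: 11000111101011
Add 1:  11000111101100 = 12780
(Check: 2^14 - 3604 = 16384 - 3604 = 12780.)

12780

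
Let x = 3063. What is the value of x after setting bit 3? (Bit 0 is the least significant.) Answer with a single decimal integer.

3071

x = 101111110111
bit 3 is currently 0; set it via x | (1 << 3) = x | 8
→ 101111111111 = 3071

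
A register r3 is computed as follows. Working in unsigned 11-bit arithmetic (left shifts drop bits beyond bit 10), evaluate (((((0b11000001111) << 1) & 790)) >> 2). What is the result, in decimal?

5

0b11000001111 = 11000001111
→ << 1 (mod 2^11) → 10000011110 = 1054
790 = 01100010110
→ & → 00000010110 = 22
→ >> 2 → 00000000101 = 5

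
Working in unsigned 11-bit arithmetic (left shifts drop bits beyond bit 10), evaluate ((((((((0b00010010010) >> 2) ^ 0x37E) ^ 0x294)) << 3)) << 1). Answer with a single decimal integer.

1248

0b00010010010 = 00010010010
→ >> 2 → 00000100100 = 36
0x37E = 01101111110
→ ^ → 01101011010 = 858
0x294 = 01010010100
→ ^ → 00111001110 = 462
→ << 3 (mod 2^11) → 11001110000 = 1648
→ << 1 (mod 2^11) → 10011100000 = 1248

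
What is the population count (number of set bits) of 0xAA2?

0xAA2 = 101010100010
Count the 1s: 1 + 1 + 1 + 1 + 1 = 5

5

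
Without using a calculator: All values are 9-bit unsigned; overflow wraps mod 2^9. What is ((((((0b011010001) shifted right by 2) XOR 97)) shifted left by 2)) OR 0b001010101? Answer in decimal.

341

0b011010001 = 011010001
→ shifted right by 2 → 000110100 = 52
97 = 001100001
→ XOR → 001010101 = 85
→ shifted left by 2 (mod 2^9) → 101010100 = 340
0b001010101 = 001010101
→ OR → 101010101 = 341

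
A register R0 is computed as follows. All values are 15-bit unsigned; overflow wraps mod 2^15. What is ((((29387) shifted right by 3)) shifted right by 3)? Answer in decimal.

459

29387 = 111001011001011
→ shifted right by 3 → 000111001011001 = 3673
→ shifted right by 3 → 000000111001011 = 459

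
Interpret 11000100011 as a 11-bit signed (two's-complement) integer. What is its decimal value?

-477

pattern = 11000100011 (MSB is 1 ⇒ negative)
Invert: 00111011100, add 1 → 00111011101 = 477, so the value is -477.
(Equivalently: 1571 - 2^11 = 1571 - 2048 = -477.)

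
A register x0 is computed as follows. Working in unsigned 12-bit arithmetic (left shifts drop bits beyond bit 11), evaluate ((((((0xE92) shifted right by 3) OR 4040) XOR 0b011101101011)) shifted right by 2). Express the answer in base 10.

0xE92 = 111010010010
→ shifted right by 3 → 000111010010 = 466
4040 = 111111001000
→ OR → 111111011010 = 4058
0b011101101011 = 011101101011
→ XOR → 100010110001 = 2225
→ shifted right by 2 → 001000101100 = 556

556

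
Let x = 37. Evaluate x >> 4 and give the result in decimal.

37 = 100101
shift right by 4 → 000010 = 2
(equivalently, floor(37 / 16))

2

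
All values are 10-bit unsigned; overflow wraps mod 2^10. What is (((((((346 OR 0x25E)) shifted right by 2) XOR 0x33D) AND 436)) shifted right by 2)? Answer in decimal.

104

346 = 0101011010
0x25E = 1001011110
→ OR → 1101011110 = 862
→ shifted right by 2 → 0011010111 = 215
0x33D = 1100111101
→ XOR → 1111101010 = 1002
436 = 0110110100
→ AND → 0110100000 = 416
→ shifted right by 2 → 0001101000 = 104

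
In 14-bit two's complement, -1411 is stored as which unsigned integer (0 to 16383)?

14973

1411 in 14 bits: 00010110000011
Invert: 11101001111100
Add 1:  11101001111101 = 14973
(Check: 2^14 - 1411 = 16384 - 1411 = 14973.)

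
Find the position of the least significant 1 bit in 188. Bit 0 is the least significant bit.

188 = 10111100
Trailing zeros: 2, so the lowest set bit is bit 2 (value 4).

2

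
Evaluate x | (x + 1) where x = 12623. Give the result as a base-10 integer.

12639

x = 11000101001111 = 12623
x + 1 = 11000101010000
OR    = 11000101011111 = 12639
(x | (x + 1) sets the lowest cleared bit.)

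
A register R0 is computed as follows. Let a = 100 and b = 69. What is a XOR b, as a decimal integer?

33

100 = 1100100
69 = 1000101
XOR → 0100001 = 33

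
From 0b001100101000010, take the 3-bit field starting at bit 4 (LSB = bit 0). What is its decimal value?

4

v = 001100101000010
Shift right by 4: 00110010100
Mask low 3 bits: 100 = 4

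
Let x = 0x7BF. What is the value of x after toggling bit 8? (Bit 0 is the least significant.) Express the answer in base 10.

1727

x = 11110111111
bit 8 is currently 1; toggle it via x ^ (1 << 8) = x ^ 256
→ 11010111111 = 1727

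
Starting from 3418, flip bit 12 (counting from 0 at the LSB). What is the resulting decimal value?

7514

x = 0110101011010
bit 12 is currently 0; toggle it via x ^ (1 << 12) = x ^ 4096
→ 1110101011010 = 7514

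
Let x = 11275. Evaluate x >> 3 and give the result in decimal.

11275 = 10110000001011
shift right by 3 → 00010110000001 = 1409
(equivalently, floor(11275 / 8))

1409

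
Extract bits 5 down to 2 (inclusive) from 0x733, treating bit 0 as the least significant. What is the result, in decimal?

v = 0011100110011
Shift right by 2: 00111001100
Mask low 4 bits: 1100 = 12

12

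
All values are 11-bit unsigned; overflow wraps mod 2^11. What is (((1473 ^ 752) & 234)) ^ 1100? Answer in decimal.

1473 = 10111000001
752 = 01011110000
→ ^ → 11100110001 = 1841
234 = 00011101010
→ & → 00000100000 = 32
1100 = 10001001100
→ ^ → 10001101100 = 1132

1132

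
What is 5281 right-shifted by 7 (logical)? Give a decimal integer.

5281 = 1010010100001
shift right by 7 → 0000000101001 = 41
(equivalently, floor(5281 / 128))

41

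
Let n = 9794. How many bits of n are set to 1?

5

9794 = 10011001000010
Count the 1s: 1 + 1 + 1 + 1 + 1 = 5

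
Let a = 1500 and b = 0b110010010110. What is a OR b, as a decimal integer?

3550

1500 = 010111011100
b = 110010010110
 OR → 110111011110 = 3550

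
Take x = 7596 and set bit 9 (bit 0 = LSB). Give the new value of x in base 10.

x = 01110110101100
bit 9 is currently 0; set it via x | (1 << 9) = x | 512
→ 01111110101100 = 8108

8108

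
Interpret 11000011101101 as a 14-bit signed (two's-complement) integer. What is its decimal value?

pattern = 11000011101101 (MSB is 1 ⇒ negative)
Invert: 00111100010010, add 1 → 00111100010011 = 3859, so the value is -3859.
(Equivalently: 12525 - 2^14 = 12525 - 16384 = -3859.)

-3859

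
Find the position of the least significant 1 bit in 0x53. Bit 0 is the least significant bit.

0

0x53 = 1010011
Trailing zeros: 0, so the lowest set bit is bit 0 (value 1).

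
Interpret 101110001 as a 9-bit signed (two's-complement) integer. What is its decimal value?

-143

pattern = 101110001 (MSB is 1 ⇒ negative)
Invert: 010001110, add 1 → 010001111 = 143, so the value is -143.
(Equivalently: 369 - 2^9 = 369 - 512 = -143.)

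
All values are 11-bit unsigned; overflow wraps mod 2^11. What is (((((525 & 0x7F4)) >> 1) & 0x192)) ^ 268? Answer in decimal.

525 = 01000001101
0x7F4 = 11111110100
→ & → 01000000100 = 516
→ >> 1 → 00100000010 = 258
0x192 = 00110010010
→ & → 00100000010 = 258
268 = 00100001100
→ ^ → 00000001110 = 14

14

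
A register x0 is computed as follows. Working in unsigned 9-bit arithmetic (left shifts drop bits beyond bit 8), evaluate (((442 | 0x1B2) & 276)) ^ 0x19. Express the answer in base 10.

442 = 110111010
0x1B2 = 110110010
→ | → 110111010 = 442
276 = 100010100
→ & → 100010000 = 272
0x19 = 000011001
→ ^ → 100001001 = 265

265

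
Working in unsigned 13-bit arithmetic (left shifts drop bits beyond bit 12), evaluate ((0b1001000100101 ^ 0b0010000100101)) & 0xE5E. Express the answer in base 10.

1536

0b1001000100101 = 1001000100101
0b0010000100101 = 0010000100101
→ ^ → 1011000000000 = 5632
0xE5E = 0111001011110
→ & → 0011000000000 = 1536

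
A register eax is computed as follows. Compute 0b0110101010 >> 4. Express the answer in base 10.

x = 110101010
shift right by 4 → 000011010 = 26
(equivalently, floor(426 / 16))

26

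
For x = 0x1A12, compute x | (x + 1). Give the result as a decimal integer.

x = 1101000010010 = 6674
x + 1 = 1101000010011
OR    = 1101000010011 = 6675
(x | (x + 1) sets the lowest cleared bit.)

6675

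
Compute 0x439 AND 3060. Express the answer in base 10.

48

0x439 = 010000111001
3060 = 101111110100
AND → 000000110000 = 48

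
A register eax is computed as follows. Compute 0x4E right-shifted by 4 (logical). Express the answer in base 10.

4

0x4E = 1001110
shift right by 4 → 0000100 = 4
(equivalently, floor(78 / 16))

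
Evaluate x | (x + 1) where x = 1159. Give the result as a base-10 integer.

1167

x = 10010000111 = 1159
x + 1 = 10010001000
OR    = 10010001111 = 1167
(x | (x + 1) sets the lowest cleared bit.)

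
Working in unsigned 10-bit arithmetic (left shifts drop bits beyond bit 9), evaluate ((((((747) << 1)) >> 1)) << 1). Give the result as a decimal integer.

747 = 1011101011
→ << 1 (mod 2^10) → 0111010110 = 470
→ >> 1 → 0011101011 = 235
→ << 1 (mod 2^10) → 0111010110 = 470

470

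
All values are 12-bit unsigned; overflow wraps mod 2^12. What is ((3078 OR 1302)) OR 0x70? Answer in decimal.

3446

3078 = 110000000110
1302 = 010100010110
→ OR → 110100010110 = 3350
0x70 = 000001110000
→ OR → 110101110110 = 3446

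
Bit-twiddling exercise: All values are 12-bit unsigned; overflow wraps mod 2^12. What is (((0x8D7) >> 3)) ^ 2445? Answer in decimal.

2199

0x8D7 = 100011010111
→ >> 3 → 000100011010 = 282
2445 = 100110001101
→ ^ → 100010010111 = 2199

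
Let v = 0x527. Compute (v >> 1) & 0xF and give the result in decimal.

3

v = 010100100111
Shift right by 1: 01010010011
Mask low 4 bits: 0011 = 3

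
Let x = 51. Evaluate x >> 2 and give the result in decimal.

12

51 = 110011
shift right by 2 → 001100 = 12
(equivalently, floor(51 / 4))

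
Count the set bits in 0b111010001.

n = 111010001
Count the 1s: 1 + 1 + 1 + 1 + 1 = 5

5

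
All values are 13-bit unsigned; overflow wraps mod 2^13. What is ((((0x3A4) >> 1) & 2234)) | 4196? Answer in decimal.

4342

0x3A4 = 0001110100100
→ >> 1 → 0000111010010 = 466
2234 = 0100010111010
→ & → 0000010010010 = 146
4196 = 1000001100100
→ | → 1000011110110 = 4342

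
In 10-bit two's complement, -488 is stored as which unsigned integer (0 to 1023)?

536

488 in 10 bits: 0111101000
Invert: 1000010111
Add 1:  1000011000 = 536
(Check: 2^10 - 488 = 1024 - 488 = 536.)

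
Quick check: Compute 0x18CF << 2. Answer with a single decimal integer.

25404

0x18CF = 001100011001111
shift left by 2 → 110001100111100 = 25404
(equivalently, 6351 × 2^2 = 6351 × 4)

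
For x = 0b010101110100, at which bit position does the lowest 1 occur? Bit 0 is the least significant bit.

2

0b010101110100 = 10101110100
Trailing zeros: 2, so the lowest set bit is bit 2 (value 4).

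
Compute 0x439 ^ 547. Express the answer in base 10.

1562

0x439 = 10000111001
547 = 01000100011
XOR → 11000011010 = 1562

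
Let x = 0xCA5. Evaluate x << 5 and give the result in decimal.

0xCA5 = 00000110010100101
shift left by 5 → 11001010010100000 = 103584
(equivalently, 3237 × 2^5 = 3237 × 32)

103584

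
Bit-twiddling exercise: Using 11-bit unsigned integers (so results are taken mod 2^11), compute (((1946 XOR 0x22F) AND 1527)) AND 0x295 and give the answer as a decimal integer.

1946 = 11110011010
0x22F = 01000101111
→ XOR → 10110110101 = 1461
1527 = 10111110111
→ AND → 10110110101 = 1461
0x295 = 01010010101
→ AND → 00010010101 = 149

149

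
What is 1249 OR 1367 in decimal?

1249 = 10011100001
1367 = 10101010111
 OR → 10111110111 = 1527

1527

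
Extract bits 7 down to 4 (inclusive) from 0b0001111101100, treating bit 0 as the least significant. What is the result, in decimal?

14

v = 0001111101100
Shift right by 4: 000111110
Mask low 4 bits: 1110 = 14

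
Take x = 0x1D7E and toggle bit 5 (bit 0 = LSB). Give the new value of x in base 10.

7518

x = 1110101111110
bit 5 is currently 1; toggle it via x ^ (1 << 5) = x ^ 32
→ 1110101011110 = 7518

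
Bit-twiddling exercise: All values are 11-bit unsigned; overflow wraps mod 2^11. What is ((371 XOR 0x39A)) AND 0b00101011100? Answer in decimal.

371 = 00101110011
0x39A = 01110011010
→ XOR → 01011101001 = 745
0b00101011100 = 00101011100
→ AND → 00001001000 = 72

72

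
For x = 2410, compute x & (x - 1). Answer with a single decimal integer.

2408

x = 100101101010 = 2410
x - 1 = 100101101001
AND   = 100101101000 = 2408
(x & (x - 1) clears the lowest set bit of x.)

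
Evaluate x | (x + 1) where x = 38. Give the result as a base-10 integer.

39

x = 100110 = 38
x + 1 = 100111
OR    = 100111 = 39
(x | (x + 1) sets the lowest cleared bit.)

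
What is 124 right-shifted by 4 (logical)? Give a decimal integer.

7

124 = 1111100
shift right by 4 → 0000111 = 7
(equivalently, floor(124 / 16))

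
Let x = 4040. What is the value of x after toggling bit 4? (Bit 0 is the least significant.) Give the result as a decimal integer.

x = 0111111001000
bit 4 is currently 0; toggle it via x ^ (1 << 4) = x ^ 16
→ 0111111011000 = 4056

4056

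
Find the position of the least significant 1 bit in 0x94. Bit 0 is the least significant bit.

2

0x94 = 10010100
Trailing zeros: 2, so the lowest set bit is bit 2 (value 4).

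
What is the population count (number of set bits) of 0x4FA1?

0x4FA1 = 100111110100001
Count the 1s: 1 + 1 + 1 + 1 + 1 + 1 + 1 + 1 = 8

8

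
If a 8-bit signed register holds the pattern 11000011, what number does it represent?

pattern = 11000011 (MSB is 1 ⇒ negative)
Invert: 00111100, add 1 → 00111101 = 61, so the value is -61.
(Equivalently: 195 - 2^8 = 195 - 256 = -61.)

-61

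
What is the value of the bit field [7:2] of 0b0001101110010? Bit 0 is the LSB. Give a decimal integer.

28

v = 0001101110010
Shift right by 2: 00011011100
Mask low 6 bits: 011100 = 28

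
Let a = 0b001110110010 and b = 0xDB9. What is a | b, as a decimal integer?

4027

a = 001110110010
0xDB9 = 110110111001
 OR → 111110111011 = 4027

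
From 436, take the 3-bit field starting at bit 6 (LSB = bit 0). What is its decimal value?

6

v = 00110110100
Shift right by 6: 00110
Mask low 3 bits: 110 = 6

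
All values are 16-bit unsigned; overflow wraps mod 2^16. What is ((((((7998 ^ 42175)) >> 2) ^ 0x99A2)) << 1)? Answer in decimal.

7998 = 0001111100111110
42175 = 1010010010111111
→ ^ → 1011101110000001 = 48001
→ >> 2 → 0010111011100000 = 12000
0x99A2 = 1001100110100010
→ ^ → 1011011101000010 = 46914
→ << 1 (mod 2^16) → 0110111010000100 = 28292

28292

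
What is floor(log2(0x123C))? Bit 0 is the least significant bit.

0x123C = 1001000111100
The topmost 1 is at position 12 (since 2^12 = 4096 ≤ 4668 < 8192).

12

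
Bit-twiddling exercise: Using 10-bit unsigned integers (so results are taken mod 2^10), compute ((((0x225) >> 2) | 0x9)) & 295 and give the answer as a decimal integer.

0x225 = 1000100101
→ >> 2 → 0010001001 = 137
0x9 = 0000001001
→ | → 0010001001 = 137
295 = 0100100111
→ & → 0000000001 = 1

1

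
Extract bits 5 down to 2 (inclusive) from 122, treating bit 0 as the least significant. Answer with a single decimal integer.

v = 01111010
Shift right by 2: 011110
Mask low 4 bits: 1110 = 14

14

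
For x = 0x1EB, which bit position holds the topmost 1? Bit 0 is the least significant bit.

8

0x1EB = 111101011
The topmost 1 is at position 8 (since 2^8 = 256 ≤ 491 < 512).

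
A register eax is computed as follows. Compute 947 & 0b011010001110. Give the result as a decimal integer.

947 = 01110110011
b = 11010001110
AND → 01010000010 = 642

642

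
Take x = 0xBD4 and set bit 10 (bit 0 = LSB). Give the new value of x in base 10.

4052

x = 101111010100
bit 10 is currently 0; set it via x | (1 << 10) = x | 1024
→ 111111010100 = 4052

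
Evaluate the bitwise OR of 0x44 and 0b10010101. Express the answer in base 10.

0x44 = 01000100
b = 10010101
 OR → 11010101 = 213

213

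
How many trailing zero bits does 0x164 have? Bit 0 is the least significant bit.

2

0x164 = 101100100
Trailing zeros: 2, so the lowest set bit is bit 2 (value 4).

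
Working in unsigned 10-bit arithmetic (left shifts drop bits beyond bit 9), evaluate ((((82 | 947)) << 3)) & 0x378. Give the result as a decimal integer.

82 = 0001010010
947 = 1110110011
→ | → 1111110011 = 1011
→ << 3 (mod 2^10) → 1110011000 = 920
0x378 = 1101111000
→ & → 1100011000 = 792

792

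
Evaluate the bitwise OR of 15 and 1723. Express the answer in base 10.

15 = 00000001111
1723 = 11010111011
 OR → 11010111111 = 1727

1727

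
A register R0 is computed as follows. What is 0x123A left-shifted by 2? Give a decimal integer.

18664

0x123A = 001001000111010
shift left by 2 → 100100011101000 = 18664
(equivalently, 4666 × 2^2 = 4666 × 4)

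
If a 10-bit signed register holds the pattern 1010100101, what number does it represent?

-347

pattern = 1010100101 (MSB is 1 ⇒ negative)
Invert: 0101011010, add 1 → 0101011011 = 347, so the value is -347.
(Equivalently: 677 - 2^10 = 677 - 1024 = -347.)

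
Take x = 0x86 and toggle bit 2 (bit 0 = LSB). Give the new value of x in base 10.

130

x = 10000110
bit 2 is currently 1; toggle it via x ^ (1 << 2) = x ^ 4
→ 10000010 = 130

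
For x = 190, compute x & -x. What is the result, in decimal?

x = 10111110 = 190
-x (two's complement) = …01000010
AND   = 00000010 = 2
(x & -x isolates the lowest set bit of x.)

2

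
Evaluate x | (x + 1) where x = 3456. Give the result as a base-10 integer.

x = 110110000000 = 3456
x + 1 = 110110000001
OR    = 110110000001 = 3457
(x | (x + 1) sets the lowest cleared bit.)

3457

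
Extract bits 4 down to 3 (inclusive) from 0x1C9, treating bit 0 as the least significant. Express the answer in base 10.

v = 00111001001
Shift right by 3: 00111001
Mask low 2 bits: 01 = 1

1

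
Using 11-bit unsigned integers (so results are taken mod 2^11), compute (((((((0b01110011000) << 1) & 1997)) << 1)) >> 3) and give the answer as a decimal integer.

0b01110011000 = 01110011000
→ << 1 (mod 2^11) → 11100110000 = 1840
1997 = 11111001101
→ & → 11100000000 = 1792
→ << 1 (mod 2^11) → 11000000000 = 1536
→ >> 3 → 00011000000 = 192

192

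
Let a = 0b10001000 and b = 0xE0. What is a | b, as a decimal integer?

a = 10001000
0xE0 = 11100000
 OR → 11101000 = 232

232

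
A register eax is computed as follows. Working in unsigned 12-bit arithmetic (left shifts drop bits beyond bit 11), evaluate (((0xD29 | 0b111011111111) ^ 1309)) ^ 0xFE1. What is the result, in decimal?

0xD29 = 110100101001
0b111011111111 = 111011111111
→ | → 111111111111 = 4095
1309 = 010100011101
→ ^ → 101011100010 = 2786
0xFE1 = 111111100001
→ ^ → 010100000011 = 1283

1283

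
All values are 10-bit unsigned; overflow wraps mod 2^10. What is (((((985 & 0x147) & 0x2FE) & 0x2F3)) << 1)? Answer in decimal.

128

985 = 1111011001
0x147 = 0101000111
→ & → 0101000001 = 321
0x2FE = 1011111110
→ & → 0001000000 = 64
0x2F3 = 1011110011
→ & → 0001000000 = 64
→ << 1 (mod 2^10) → 0010000000 = 128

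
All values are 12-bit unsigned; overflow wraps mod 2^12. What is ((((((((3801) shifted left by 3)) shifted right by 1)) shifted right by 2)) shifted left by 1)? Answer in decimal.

3801 = 111011011001
→ shifted left by 3 (mod 2^12) → 011011001000 = 1736
→ shifted right by 1 → 001101100100 = 868
→ shifted right by 2 → 000011011001 = 217
→ shifted left by 1 (mod 2^12) → 000110110010 = 434

434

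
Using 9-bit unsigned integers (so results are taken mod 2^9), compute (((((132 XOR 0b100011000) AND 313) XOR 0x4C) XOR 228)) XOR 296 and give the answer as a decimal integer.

152

132 = 010000100
0b100011000 = 100011000
→ XOR → 110011100 = 412
313 = 100111001
→ AND → 100011000 = 280
0x4C = 001001100
→ XOR → 101010100 = 340
228 = 011100100
→ XOR → 110110000 = 432
296 = 100101000
→ XOR → 010011000 = 152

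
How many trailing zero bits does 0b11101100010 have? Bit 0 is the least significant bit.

1

0b11101100010 = 11101100010
Trailing zeros: 1, so the lowest set bit is bit 1 (value 2).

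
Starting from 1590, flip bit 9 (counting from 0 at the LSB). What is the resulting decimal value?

x = 011000110110
bit 9 is currently 1; toggle it via x ^ (1 << 9) = x ^ 512
→ 010000110110 = 1078

1078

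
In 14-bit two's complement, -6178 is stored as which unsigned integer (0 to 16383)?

6178 in 14 bits: 01100000100010
Invert: 10011111011101
Add 1:  10011111011110 = 10206
(Check: 2^14 - 6178 = 16384 - 6178 = 10206.)

10206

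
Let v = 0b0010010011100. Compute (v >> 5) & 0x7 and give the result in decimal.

4

v = 0010010011100
Shift right by 5: 00100100
Mask low 3 bits: 100 = 4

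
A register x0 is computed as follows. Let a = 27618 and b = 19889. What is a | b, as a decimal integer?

28659

27618 = 110101111100010
19889 = 100110110110001
 OR → 110111111110011 = 28659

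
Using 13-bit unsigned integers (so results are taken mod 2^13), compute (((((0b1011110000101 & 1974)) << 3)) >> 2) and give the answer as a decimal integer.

0b1011110000101 = 1011110000101
1974 = 0011110110110
→ & → 0011110000100 = 1924
→ << 3 (mod 2^13) → 1110000100000 = 7200
→ >> 2 → 0011100001000 = 1800

1800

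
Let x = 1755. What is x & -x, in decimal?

1

x = 11011011011 = 1755
-x (two's complement) = …00100100101
AND   = 00000000001 = 1
(x & -x isolates the lowest set bit of x.)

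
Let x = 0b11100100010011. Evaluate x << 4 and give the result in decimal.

x = 000011100100010011
shift left by 4 → 111001000100110000 = 233776
(equivalently, 14611 × 2^4 = 14611 × 16)

233776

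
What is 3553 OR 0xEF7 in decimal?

3553 = 110111100001
0xEF7 = 111011110111
 OR → 111111110111 = 4087

4087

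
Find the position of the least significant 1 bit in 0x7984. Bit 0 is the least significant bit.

2

0x7984 = 111100110000100
Trailing zeros: 2, so the lowest set bit is bit 2 (value 4).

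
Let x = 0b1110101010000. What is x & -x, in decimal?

x = 1110101010000 = 7504
-x (two's complement) = …0001010110000
AND   = 0000000010000 = 16
(x & -x isolates the lowest set bit of x.)

16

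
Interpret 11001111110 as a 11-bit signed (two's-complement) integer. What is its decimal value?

-386

pattern = 11001111110 (MSB is 1 ⇒ negative)
Invert: 00110000001, add 1 → 00110000010 = 386, so the value is -386.
(Equivalently: 1662 - 2^11 = 1662 - 2048 = -386.)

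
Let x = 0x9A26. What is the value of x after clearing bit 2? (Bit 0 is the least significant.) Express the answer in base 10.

39458

x = 1001101000100110
bit 2 is currently 1; clear it via x & ~(1 << 2) = x & ~4
→ 1001101000100010 = 39458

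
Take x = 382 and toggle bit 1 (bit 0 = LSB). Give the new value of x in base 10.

x = 0101111110
bit 1 is currently 1; toggle it via x ^ (1 << 1) = x ^ 2
→ 0101111100 = 380

380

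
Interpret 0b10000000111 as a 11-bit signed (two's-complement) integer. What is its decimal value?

-1017

pattern = 10000000111 (MSB is 1 ⇒ negative)
Invert: 01111111000, add 1 → 01111111001 = 1017, so the value is -1017.
(Equivalently: 1031 - 2^11 = 1031 - 2048 = -1017.)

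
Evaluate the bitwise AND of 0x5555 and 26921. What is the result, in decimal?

16641

0x5555 = 101010101010101
26921 = 110100100101001
AND → 100000100000001 = 16641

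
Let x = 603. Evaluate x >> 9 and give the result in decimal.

603 = 1001011011
shift right by 9 → 0000000001 = 1
(equivalently, floor(603 / 512))

1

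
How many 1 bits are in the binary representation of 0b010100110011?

n = 10100110011
Count the 1s: 1 + 1 + 1 + 1 + 1 + 1 = 6

6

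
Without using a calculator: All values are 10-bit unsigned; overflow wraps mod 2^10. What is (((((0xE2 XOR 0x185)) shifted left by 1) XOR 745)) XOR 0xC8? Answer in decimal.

0xE2 = 0011100010
0x185 = 0110000101
→ XOR → 0101100111 = 359
→ shifted left by 1 (mod 2^10) → 1011001110 = 718
745 = 1011101001
→ XOR → 0000100111 = 39
0xC8 = 0011001000
→ XOR → 0011101111 = 239

239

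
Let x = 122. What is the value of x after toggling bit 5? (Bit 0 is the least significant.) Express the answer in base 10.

90

x = 01111010
bit 5 is currently 1; toggle it via x ^ (1 << 5) = x ^ 32
→ 01011010 = 90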